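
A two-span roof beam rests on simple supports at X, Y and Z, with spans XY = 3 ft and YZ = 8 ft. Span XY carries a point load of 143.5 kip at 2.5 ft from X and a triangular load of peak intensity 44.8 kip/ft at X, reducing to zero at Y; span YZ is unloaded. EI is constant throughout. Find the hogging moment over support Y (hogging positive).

Insert a hinge at Y; M_Y is the redundant, and each span becomes simply supported.
Rotations at Y on the released spans (each span's end-slope, ×1/EI):
  span XY: point load 143.5 at a = 2.5: Pab(L + a)/(6LEI) = 54.81/EI
  span XY: triangular load, peak 44.8: 7w₀L³/(360EI) = 23.52/EI
  relative rotation θ_0 = (78.33 + 0)/EI = 78.33/EI
A unit hogging moment at Y produces rotation L₁/(3EI) + L₂/(3EI) = 3.667/EI.
Compatibility: M_Y·(L₁+L₂)/(3EI) = θ_0, giving M_Y = 21.36 kip·ft (hogging).

M_Y = 21.36 kip·ft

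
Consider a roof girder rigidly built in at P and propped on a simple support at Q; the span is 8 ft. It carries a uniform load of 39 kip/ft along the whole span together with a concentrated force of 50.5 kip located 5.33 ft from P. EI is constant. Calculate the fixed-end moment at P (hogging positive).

Choose R_Q as the redundant. The primary structure is the cantilever fixed at P.
Deflection at Q on the released cantilever, summing each load's contribution:
  UDL 39: wL⁴/(8EI) = 19968/EI
  point load 50.5 at a = 5.33: Pa²(3L − a)/(6EI) = 4464/EI
  δ_0 = 24432/EI
Tip deflection under a unit load at Q: L³/(3EI) = 170.7/EI.
The prop prevents deflection at Q: R_Q = δ_0/δ_{QQ} = 24432/170.7 = 143.2 kip.
Moment equilibrium about P: M_P = Σ(load moments about P) − R_Q·L = 1517 − 143.2×8 = 371.9 kip·ft.

M_P = 371.9 kip·ft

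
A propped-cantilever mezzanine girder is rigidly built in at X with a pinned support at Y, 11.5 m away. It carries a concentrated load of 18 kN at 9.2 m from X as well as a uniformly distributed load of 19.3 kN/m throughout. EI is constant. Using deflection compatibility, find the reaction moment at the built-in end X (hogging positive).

M_X = 338.9 kN·m

Release the roller at Y. Primary structure: cantilever fixed at X.
Primary-structure tip deflection at Y by superposition:
  point load 18 at a = 9.2: Pa²(3L − a)/(6EI) = 6424/EI
  UDL 19.3: wL⁴/(8EI) = 42195/EI
  δ_0 = 48619/EI
Flexibility coefficient — unit upward force at Y: δ_{YY} = L³/(3EI) = 507/EI.
Compatibility at Y: δ_0 − R_Y·δ_{YY} = 0, so R_Y = 48619/507 = 95.9 kN.
Moment equilibrium about X: M_X = Σ(load moments about X) − R_Y·L = 1442 − 95.9×11.5 = 338.9 kN·m.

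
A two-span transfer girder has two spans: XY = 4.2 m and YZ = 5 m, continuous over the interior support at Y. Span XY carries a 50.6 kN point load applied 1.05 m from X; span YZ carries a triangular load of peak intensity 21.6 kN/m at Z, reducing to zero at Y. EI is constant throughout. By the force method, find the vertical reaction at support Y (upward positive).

R_Y = 43.13 kN

Release continuity at Y by inserting a hinge; the redundant is the internal moment M_Y. The primary structure is two simply-supported spans XY and YZ.
Rotations at Y on the released spans (each span's end-slope, ×1/EI):
  span XY: point load 50.6 at a = 1.05: Pab(L + a)/(6LEI) = 34.87/EI
  span YZ: triangular load, peak 21.6: 7w₀L³/(360EI) = 52.5/EI
  relative rotation θ_0 = (34.87 + 52.5)/EI = 87.37/EI
A unit hogging moment at Y produces rotation L₁/(3EI) + L₂/(3EI) = 3.067/EI.
Compatibility: M_Y·(L₁+L₂)/(3EI) = θ_0, giving M_Y = 28.49 kN·m (hogging).
Span XY, ΣM about X with M_Y applied at Y: R_Y^{XY}·4.2 = 53.13 + 28.49, so R_Y^{XY} = 19.43 kN and R_X = 50.6 − 19.43 = 31.17 kN.
Span YZ, ΣM about Z: R_Y^{YZ}·5 = 90 + 28.49, so R_Y^{YZ} = 23.7 kN and R_Z = 54 − 23.7 = 30.3 kN.
R_Y = 19.43 + 23.7 = 43.13 kN.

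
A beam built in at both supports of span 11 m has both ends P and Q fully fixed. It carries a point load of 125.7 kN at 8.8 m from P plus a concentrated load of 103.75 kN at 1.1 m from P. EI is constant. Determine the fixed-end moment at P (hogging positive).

Take the two fixed-end moments M_P, M_Q as redundants; the released structure is the simple span PQ.
End rotations of the released simple span under the applied load (×1/EI):
  at P: point load 125.7 at a = 8.8: Pab(L + b)/(6LEI) = 486.7/EI
  at Q: point load 125.7 at a = 8.8: Pab(L + a)/(6LEI) = 730.1/EI
  at P: point load 103.75 at a = 1.1: Pab(L + b)/(6LEI) = 357.8/EI
  at Q: point load 103.75 at a = 1.1: Pab(L + a)/(6LEI) = 207.1/EI
  θ_P0 = 844.5/EI,  θ_Q0 = 937.2/EI
Flexibility coefficients: a unit moment at one end gives L/(3EI) there and L/(6EI) at the far end, so f₁₁ = f₂₂ = 3.667/EI and f₁₂ = f₂₁ = 1.833/EI.
Compatibility — zero rotation at each built-in end:
  3.667 M_P + 1.833 M_Q = 844.5
  1.833 M_P + 3.667 M_Q = 937.2
Solving the pair gives M_P = 136.7 kN·m and M_Q = 187.3 kN·m (hogging).

M_P = 136.7 kN·m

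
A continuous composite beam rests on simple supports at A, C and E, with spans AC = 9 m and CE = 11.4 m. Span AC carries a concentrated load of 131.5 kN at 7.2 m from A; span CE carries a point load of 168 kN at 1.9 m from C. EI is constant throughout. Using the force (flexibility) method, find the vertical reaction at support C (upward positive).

R_C = 287.2 kN

Take M_C as the redundant. Released structure: two simple spans AC and CE with a hinge at C.
End slopes at the hinge C, treating each span as simply supported:
  span AC: point load 131.5 at a = 7.2: Pab(L + a)/(6LEI) = 511.3/EI
  span CE: point load 168 at a = 1.9: Pab(L + b)/(6LEI) = 926.6/EI
  relative rotation θ_0 = (511.3 + 926.6)/EI = 1438/EI
A unit hogging moment at C produces rotation L₁/(3EI) + L₂/(3EI) = 6.8/EI.
Slope continuity at C: θ_0 = M_C·6.8/EI, so M_C = 1438/6.8 = 211.4 kN·m (hogging).
Span AC, ΣM about A with M_C applied at C: R_C^{AC}·9 = 946.8 + 211.4, so R_C^{AC} = 128.7 kN and R_A = 131.5 − 128.7 = 2.806 kN.
Span CE, ΣM about E: R_C^{CE}·11.4 = 1596 + 211.4, so R_C^{CE} = 158.5 kN and R_E = 168 − 158.5 = 9.452 kN.
R_C = 128.7 + 158.5 = 287.2 kN.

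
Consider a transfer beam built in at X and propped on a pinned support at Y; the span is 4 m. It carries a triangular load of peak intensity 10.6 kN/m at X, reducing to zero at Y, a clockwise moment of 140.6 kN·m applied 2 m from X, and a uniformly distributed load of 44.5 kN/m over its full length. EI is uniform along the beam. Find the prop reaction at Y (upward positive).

Remove the prop at Y; the released (primary) structure is a cantilever built in at X.
Free-end deflection of the primary structure under the applied loading (downward +):
  triangular load, peak 10.6 at the fixed end: w₀L⁴/(30EI) = 90.45/EI
  clockwise couple 140.6 at a = 2: M₀a(2L − a)/(2EI) = 843.6/EI
  UDL 44.5: wL⁴/(8EI) = 1424/EI
  δ_0 = 2358/EI
Flexibility coefficient — unit upward force at Y: δ_{YY} = L³/(3EI) = 21.33/EI.
Compatibility at Y: δ_0 − R_Y·δ_{YY} = 0, so R_Y = 2358/21.33 = 110.5 kN.

R_Y = 110.5 kN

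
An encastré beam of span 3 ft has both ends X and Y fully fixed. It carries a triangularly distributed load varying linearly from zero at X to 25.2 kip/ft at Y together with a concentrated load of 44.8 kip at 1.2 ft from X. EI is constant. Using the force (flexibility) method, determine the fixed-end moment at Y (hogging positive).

Release both end moments; the primary structure is a simply-supported span XY with redundants M_X and M_Y.
End rotations of the released simple span under the applied load (×1/EI):
  at X: triangular load, peak 25.2: 7w₀L³/(360EI) = 13.23/EI
  at Y: triangular load, peak 25.2: w₀L³/(45EI) = 15.12/EI
  at X: point load 44.8 at a = 1.2: Pab(L + b)/(6LEI) = 25.8/EI
  at Y: point load 44.8 at a = 1.2: Pab(L + a)/(6LEI) = 22.58/EI
  θ_X0 = 39.03/EI,  θ_Y0 = 37.7/EI
Flexibility coefficients: a unit moment at one end gives L/(3EI) there and L/(6EI) at the far end, so f₁₁ = f₂₂ = 1/EI and f₁₂ = f₂₁ = 0.5/EI.
Compatibility — zero rotation at each built-in end:
  1 M_X + 0.5 M_Y = 39.03
  0.5 M_X + 1 M_Y = 37.7
Solving the pair gives M_X = 26.91 kip·ft and M_Y = 24.24 kip·ft (hogging).

M_Y = 24.24 kip·ft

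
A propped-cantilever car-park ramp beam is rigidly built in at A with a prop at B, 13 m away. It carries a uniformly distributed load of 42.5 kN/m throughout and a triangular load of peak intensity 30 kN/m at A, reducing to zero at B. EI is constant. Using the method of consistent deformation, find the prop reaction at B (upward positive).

R_B = 246.2 kN

Remove the prop at B; the released (primary) structure is a cantilever built in at A.
Downward deflection at the released point B due to the loads:
  UDL 42.5: wL⁴/(8EI) = 151730/EI
  triangular load, peak 30 at the fixed end: w₀L⁴/(30EI) = 28561/EI
  δ_0 = 180291/EI
Flexibility coefficient — unit upward force at B: δ_{BB} = L³/(3EI) = 732.3/EI.
The prop prevents deflection at B: R_B = δ_0/δ_{BB} = 180291/732.3 = 246.2 kN.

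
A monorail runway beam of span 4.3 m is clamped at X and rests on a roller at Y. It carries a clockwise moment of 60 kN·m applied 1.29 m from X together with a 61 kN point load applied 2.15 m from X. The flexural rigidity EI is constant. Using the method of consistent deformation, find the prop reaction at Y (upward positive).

R_Y = 29.74 kN

Remove the prop at Y; the released (primary) structure is a cantilever built in at X.
Downward deflection at the released point Y due to the loads:
  clockwise couple 60 at a = 1.29: M₀a(2L − a)/(2EI) = 282.9/EI
  point load 61 at a = 2.15: Pa²(3L − a)/(6EI) = 505.2/EI
  δ_0 = 788.1/EI
Flexibility coefficient — unit upward force at Y: δ_{YY} = L³/(3EI) = 26.5/EI.
The prop prevents deflection at Y: R_Y = δ_0/δ_{YY} = 788.1/26.5 = 29.74 kN.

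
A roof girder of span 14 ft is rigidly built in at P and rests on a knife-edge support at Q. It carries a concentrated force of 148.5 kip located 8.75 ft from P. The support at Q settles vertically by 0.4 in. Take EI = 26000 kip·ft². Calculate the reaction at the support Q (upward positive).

R_Q = 67.94 kip

Release the roller at Q. Primary structure: cantilever fixed at P.
Downward deflection at the released point Q due to the loads:
  point load 148.5 at a = 8.75: Pa²(3L − a)/(6EI) = 63006/EI
Tip deflection under a unit load at Q: L³/(3EI) = 914.7/EI.
With EI = 26000 kip·ft²: δ_0 = 2.4233 ft and δ_{QQ} = 0.035179 ft/kip.
Compatibility — the beam at Q must follow the support down by 0.03333 ft: δ_0 − R_Q·δ_{QQ} = 0.03333, so R_Q = (2.4233 − 0.03333)/0.035179 = 67.94 kip.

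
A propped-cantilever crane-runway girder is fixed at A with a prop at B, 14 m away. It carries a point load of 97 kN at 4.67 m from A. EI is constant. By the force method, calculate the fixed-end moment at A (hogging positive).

M_A = 251.5 kN·m

Release the roller at B. Primary structure: cantilever fixed at A.
Primary-structure tip deflection at B by superposition:
  point load 97 at a = 4.67: Pa²(3L − a)/(6EI) = 13162/EI
Tip deflection under a unit load at B: L³/(3EI) = 914.7/EI.
The prop prevents deflection at B: R_B = δ_0/δ_{BB} = 13162/914.7 = 14.39 kN.
Moment equilibrium about A: M_A = Σ(load moments about A) − R_B·L = 453 − 14.39×14 = 251.5 kN·m.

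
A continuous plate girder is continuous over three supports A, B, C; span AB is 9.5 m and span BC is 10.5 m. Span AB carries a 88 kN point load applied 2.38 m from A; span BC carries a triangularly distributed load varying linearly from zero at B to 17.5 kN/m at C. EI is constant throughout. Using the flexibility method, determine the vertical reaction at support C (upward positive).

Release continuity at B by inserting a hinge; the redundant is the internal moment M_B. The primary structure is two simply-supported spans AB and BC.
End slopes at the hinge B, treating each span as simply supported:
  span AB: point load 88 at a = 2.38: Pab(L + a)/(6LEI) = 310.8/EI
  span BC: triangular load, peak 17.5: 7w₀L³/(360EI) = 393.9/EI
  relative rotation θ_0 = (310.8 + 393.9)/EI = 704.7/EI
A unit hogging moment at B produces rotation L₁/(3EI) + L₂/(3EI) = 6.667/EI.
Slope continuity at B: θ_0 = M_B·6.667/EI, so M_B = 704.7/6.667 = 105.7 kN·m (hogging).
Span BC, ΣM about C: R_B^{BC}·10.5 = 321.6 + 105.7, so R_B^{BC} = 40.69 kN and R_C = 91.88 − 40.69 = 51.18 kN.

R_C = 51.18 kN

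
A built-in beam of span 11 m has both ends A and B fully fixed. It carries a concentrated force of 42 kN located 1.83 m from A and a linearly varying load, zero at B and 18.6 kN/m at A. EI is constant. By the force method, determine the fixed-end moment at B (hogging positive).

Release both end moments; the primary structure is a simply-supported span AB with redundants M_A and M_B.
End rotations of the released simple span under the applied load (×1/EI):
  at A: point load 42 at a = 1.83: Pab(L + b)/(6LEI) = 215.4/EI
  at B: point load 42 at a = 1.83: Pab(L + a)/(6LEI) = 137/EI
  at A: triangular load, peak 18.6: w₀L³/(45EI) = 550.1/EI
  at B: triangular load, peak 18.6: 7w₀L³/(360EI) = 481.4/EI
  θ_A0 = 765.5/EI,  θ_B0 = 618.4/EI
Flexibility coefficients: a unit moment at one end gives L/(3EI) there and L/(6EI) at the far end, so f₁₁ = f₂₂ = 3.667/EI and f₁₂ = f₂₁ = 1.833/EI.
Compatibility — zero rotation at each built-in end:
  3.667 M_A + 1.833 M_B = 765.5
  1.833 M_A + 3.667 M_B = 618.4
Solving the pair gives M_A = 165.9 kN·m and M_B = 85.68 kN·m (hogging).

M_B = 85.68 kN·m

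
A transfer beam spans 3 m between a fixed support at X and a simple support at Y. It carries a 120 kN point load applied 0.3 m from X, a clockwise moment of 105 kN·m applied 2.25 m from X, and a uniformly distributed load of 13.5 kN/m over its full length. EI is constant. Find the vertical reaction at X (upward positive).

Release the roller at Y. Primary structure: cantilever fixed at X.
Primary-structure tip deflection at Y by superposition:
  point load 120 at a = 0.3: Pa²(3L − a)/(6EI) = 15.66/EI
  clockwise couple 105 at a = 2.25: M₀a(2L − a)/(2EI) = 443/EI
  UDL 13.5: wL⁴/(8EI) = 136.7/EI
  δ_0 = 595.3/EI
Flexibility coefficient — unit upward force at Y: δ_{YY} = L³/(3EI) = 9/EI.
Compatibility at Y: δ_0 − R_Y·δ_{YY} = 0, so R_Y = 595.3/9 = 66.15 kN.
Vertical equilibrium: R_X = ΣP − R_Y = 160.5 − 66.15 = 94.35 kN.

R_X = 94.35 kN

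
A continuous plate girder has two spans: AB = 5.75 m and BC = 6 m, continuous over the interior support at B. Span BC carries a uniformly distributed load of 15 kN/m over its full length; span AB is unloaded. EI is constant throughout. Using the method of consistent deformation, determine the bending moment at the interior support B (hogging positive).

M_B = 34.47 kN·m

Take M_B as the redundant. Released structure: two simple spans AB and BC with a hinge at B.
End slopes at the hinge B, treating each span as simply supported:
  span BC: UDL 15: wL³/(24EI) = 135/EI
  relative rotation θ_0 = (0 + 135)/EI = 135/EI
A unit hogging moment at B produces rotation L₁/(3EI) + L₂/(3EI) = 3.917/EI.
Compatibility: M_B·(L₁+L₂)/(3EI) = θ_0, giving M_B = 34.47 kN·m (hogging).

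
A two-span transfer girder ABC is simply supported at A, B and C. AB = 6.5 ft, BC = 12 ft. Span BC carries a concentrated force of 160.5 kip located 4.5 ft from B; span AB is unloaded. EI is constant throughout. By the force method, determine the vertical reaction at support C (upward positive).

Release continuity at B by inserting a hinge; the redundant is the internal moment M_B. The primary structure is two simply-supported spans AB and BC.
Rotations at B on the released spans (each span's end-slope, ×1/EI):
  span BC: point load 160.5 at a = 4.5: Pab(L + b)/(6LEI) = 1467/EI
  relative rotation θ_0 = (0 + 1467)/EI = 1467/EI
A unit hogging moment at B produces rotation L₁/(3EI) + L₂/(3EI) = 6.167/EI.
Compatibility: M_B·(L₁+L₂)/(3EI) = θ_0, giving M_B = 237.9 kip·ft (hogging).
Span BC, ΣM about C: R_B^{BC}·12 = 1204 + 237.9, so R_B^{BC} = 120.1 kip and R_C = 160.5 − 120.1 = 40.36 kip.

R_C = 40.36 kip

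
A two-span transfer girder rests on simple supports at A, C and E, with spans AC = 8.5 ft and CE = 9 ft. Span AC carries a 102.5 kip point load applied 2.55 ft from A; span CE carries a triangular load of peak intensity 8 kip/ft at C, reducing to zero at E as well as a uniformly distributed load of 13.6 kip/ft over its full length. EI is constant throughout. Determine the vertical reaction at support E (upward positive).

R_E = 56.44 kip

Insert a hinge at C; M_C is the redundant, and each span becomes simply supported.
Rotations at C on the released spans (each span's end-slope, ×1/EI):
  span AC: point load 102.5 at a = 2.55: Pab(L + a)/(6LEI) = 337/EI
  span CE: triangular load, peak 8: w₀L³/(45EI) = 129.6/EI
  span CE: UDL 13.6: wL³/(24EI) = 413.1/EI
  relative rotation θ_0 = (337 + 542.7)/EI = 879.7/EI
A unit hogging moment at C produces rotation L₁/(3EI) + L₂/(3EI) = 5.833/EI.
Slope continuity at C: θ_0 = M_C·5.833/EI, so M_C = 879.7/5.833 = 150.8 kip·ft (hogging).
Span CE, ΣM about E: R_C^{CE}·9 = 766.8 + 150.8, so R_C^{CE} = 102 kip and R_E = 158.4 − 102 = 56.44 kip.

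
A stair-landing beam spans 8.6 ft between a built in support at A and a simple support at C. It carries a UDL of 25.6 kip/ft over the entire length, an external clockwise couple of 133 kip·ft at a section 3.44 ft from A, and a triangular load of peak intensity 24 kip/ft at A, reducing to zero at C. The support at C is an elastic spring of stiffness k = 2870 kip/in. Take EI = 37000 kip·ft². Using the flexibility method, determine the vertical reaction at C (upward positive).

Choose R_C as the redundant. The primary structure is the cantilever fixed at A.
Downward deflection at the released point C due to the loads:
  UDL 25.6: wL⁴/(8EI) = 17504/EI
  clockwise couple 133 at a = 3.44: M₀a(2L − a)/(2EI) = 3148/EI
  triangular load, peak 24 at the fixed end: w₀L⁴/(30EI) = 4376/EI
  δ_0 = 25028/EI
Tip deflection under a unit load at C: L³/(3EI) = 212/EI.
With EI = 37000 kip·ft²: δ_0 = 0.67643 ft and δ_{CC} = 0.00573 ft/kip.
Compatibility — the spring shortens by R_C/k under the reaction it provides: δ_0 − R_C·δ_{CC} = R_C/k. With 1/k = 1/(2870×12) ft/kip = 0.000029 ft/kip, R_C = δ_0 / (δ_{CC} + 1/k) = 0.67643 / (0.00573 + 0.000029) = 117.5 kip.

R_C = 117.5 kip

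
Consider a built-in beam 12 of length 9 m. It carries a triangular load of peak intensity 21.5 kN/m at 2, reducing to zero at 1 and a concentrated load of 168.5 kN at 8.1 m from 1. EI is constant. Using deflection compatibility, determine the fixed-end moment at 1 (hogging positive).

M_1 = 71.7 kN·m

Release both end moments; the primary structure is a simply-supported span 12 with redundants M_1 and M_2.
On the primary (simply-supported) span, the end slopes from the loading are:
  at 1: triangular load, peak 21.5: 7w₀L³/(360EI) = 304.8/EI
  at 2: triangular load, peak 21.5: w₀L³/(45EI) = 348.3/EI
  at 1: point load 168.5 at a = 8.1: Pab(L + b)/(6LEI) = 225.2/EI
  at 2: point load 168.5 at a = 8.1: Pab(L + a)/(6LEI) = 389/EI
  θ_10 = 530/EI,  θ_20 = 737.3/EI
Flexibility coefficients: a unit moment at one end gives L/(3EI) there and L/(6EI) at the far end, so f₁₁ = f₂₂ = 3/EI and f₁₂ = f₂₁ = 1.5/EI.
Compatibility — zero rotation at each built-in end:
  3 M_1 + 1.5 M_2 = 530
  1.5 M_1 + 3 M_2 = 737.3
Solving the pair gives M_1 = 71.7 kN·m and M_2 = 209.9 kN·m (hogging).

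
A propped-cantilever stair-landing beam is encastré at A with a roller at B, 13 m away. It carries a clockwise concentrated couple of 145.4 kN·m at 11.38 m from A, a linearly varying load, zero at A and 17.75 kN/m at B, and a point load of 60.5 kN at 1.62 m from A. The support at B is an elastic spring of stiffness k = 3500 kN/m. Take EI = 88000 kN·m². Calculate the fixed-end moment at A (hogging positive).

Release the roller at B. Primary structure: cantilever fixed at A.
Free-end deflection of the primary structure under the applied loading (downward +):
  clockwise couple 145.4 at a = 11.38: M₀a(2L − a)/(2EI) = 12096/EI
  triangular load, peak 17.75 at the free end: 11w₀L⁴/(120EI) = 46471/EI
  point load 60.5 at a = 1.62: Pa²(3L − a)/(6EI) = 989.2/EI
  δ_0 = 59556/EI
Tip deflection under a unit load at B: L³/(3EI) = 732.3/EI.
With EI = 88000 kN·m²: δ_0 = 0.67677 m and δ_{BB} = 0.008322 m/kN.
Compatibility — the spring shortens by R_B/k under the reaction it provides: δ_0 − R_B·δ_{BB} = R_B/k. With 1/k = 0.000286 m/kN, R_B = δ_0 / (δ_{BB} + 1/k) = 0.67677 / (0.008322 + 0.000286) = 78.62 kN.
Moment equilibrium about A: M_A = Σ(load moments about A) − R_B·L = 1243 − 78.62×13 = 221.2 kN·m.

M_A = 221.2 kN·m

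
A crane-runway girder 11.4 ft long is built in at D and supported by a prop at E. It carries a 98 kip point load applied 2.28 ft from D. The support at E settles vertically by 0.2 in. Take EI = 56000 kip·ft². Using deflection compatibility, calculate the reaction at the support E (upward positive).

Release the roller at E. Primary structure: cantilever fixed at D.
Deflection at E on the released cantilever, summing each load's contribution:
  point load 98 at a = 2.28: Pa²(3L − a)/(6EI) = 2710/EI
Tip deflection under a unit load at E: L³/(3EI) = 493.8/EI.
With EI = 56000 kip·ft²: δ_0 = 0.048397 ft and δ_{EE} = 0.008819 ft/kip.
Compatibility — the beam at E must follow the support down by 0.01667 ft: δ_0 − R_E·δ_{EE} = 0.01667, so R_E = (0.048397 − 0.01667)/0.008819 = 3.598 kip.

R_E = 3.598 kip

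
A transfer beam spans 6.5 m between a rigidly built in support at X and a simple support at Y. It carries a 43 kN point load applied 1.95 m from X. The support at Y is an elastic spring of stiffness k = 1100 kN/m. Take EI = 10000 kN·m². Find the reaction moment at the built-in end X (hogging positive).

Remove the prop at Y; the released (primary) structure is a cantilever built in at X.
Downward deflection at the released point Y due to the loads:
  point load 43 at a = 1.95: Pa²(3L − a)/(6EI) = 478.3/EI
Flexibility coefficient — unit upward force at Y: δ_{YY} = L³/(3EI) = 91.54/EI.
With EI = 10000 kN·m²: δ_0 = 0.047826 m and δ_{YY} = 0.009154 m/kN.
Compatibility — the spring shortens by R_Y/k under the reaction it provides: δ_0 − R_Y·δ_{YY} = R_Y/k. With 1/k = 0.000909 m/kN, R_Y = δ_0 / (δ_{YY} + 1/k) = 0.047826 / (0.009154 + 0.000909) = 4.753 kN.
Moment equilibrium about X: M_X = Σ(load moments about X) − R_Y·L = 83.85 − 4.753×6.5 = 52.96 kN·m.

M_X = 52.96 kN·m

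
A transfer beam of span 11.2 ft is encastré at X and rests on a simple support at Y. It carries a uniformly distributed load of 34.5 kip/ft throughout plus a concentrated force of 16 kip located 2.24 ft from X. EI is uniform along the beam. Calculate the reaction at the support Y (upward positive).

Release the roller at Y. Primary structure: cantilever fixed at X.
Primary-structure tip deflection at Y by superposition:
  UDL 34.5: wL⁴/(8EI) = 67858/EI
  point load 16 at a = 2.24: Pa²(3L − a)/(6EI) = 419.6/EI
  δ_0 = 68278/EI
Flexibility coefficient — unit upward force at Y: δ_{YY} = L³/(3EI) = 468.3/EI.
Compatibility at Y: δ_0 − R_Y·δ_{YY} = 0, so R_Y = 68278/468.3 = 145.8 kip.

R_Y = 145.8 kip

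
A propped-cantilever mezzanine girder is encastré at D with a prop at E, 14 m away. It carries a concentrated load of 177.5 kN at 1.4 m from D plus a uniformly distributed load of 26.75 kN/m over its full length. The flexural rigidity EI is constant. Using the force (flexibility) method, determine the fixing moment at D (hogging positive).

Choose R_E as the redundant. The primary structure is the cantilever fixed at D.
Downward deflection at the released point E due to the loads:
  point load 177.5 at a = 1.4: Pa²(3L − a)/(6EI) = 2354/EI
  UDL 26.75: wL⁴/(8EI) = 128454/EI
  δ_0 = 130808/EI
Tip deflection under a unit load at E: L³/(3EI) = 914.7/EI.
Compatibility at E: δ_0 − R_E·δ_{EE} = 0, so R_E = 130808/914.7 = 143 kN.
Moment equilibrium about D: M_D = Σ(load moments about D) − R_E·L = 2870 − 143×14 = 867.8 kN·m.

M_D = 867.8 kN·m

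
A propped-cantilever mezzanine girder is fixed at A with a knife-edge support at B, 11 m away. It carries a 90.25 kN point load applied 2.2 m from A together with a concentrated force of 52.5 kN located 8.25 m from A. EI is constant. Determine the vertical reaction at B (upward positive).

R_B = 38.28 kN

Take the reaction at B as the redundant and release it; the primary structure is a cantilever fixed at A.
Downward deflection at the released point B due to the loads:
  point load 90.25 at a = 2.2: Pa²(3L − a)/(6EI) = 2242/EI
  point load 52.5 at a = 8.25: Pa²(3L − a)/(6EI) = 14740/EI
  δ_0 = 16982/EI
Flexibility coefficient — unit upward force at B: δ_{BB} = L³/(3EI) = 443.7/EI.
Compatibility at B: δ_0 − R_B·δ_{BB} = 0, so R_B = 16982/443.7 = 38.28 kN.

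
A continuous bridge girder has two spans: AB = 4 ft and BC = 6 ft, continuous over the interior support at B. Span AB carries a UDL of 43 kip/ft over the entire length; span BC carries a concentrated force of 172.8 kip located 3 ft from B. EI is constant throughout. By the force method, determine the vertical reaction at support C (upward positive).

Take M_B as the redundant. Released structure: two simple spans AB and BC with a hinge at B.
End slopes at the hinge B, treating each span as simply supported:
  span AB: UDL 43: wL³/(24EI) = 114.7/EI
  span BC: point load 172.8 at a = 3: Pab(L + b)/(6LEI) = 388.8/EI
  relative rotation θ_0 = (114.7 + 388.8)/EI = 503.5/EI
A unit hogging moment at B produces rotation L₁/(3EI) + L₂/(3EI) = 3.333/EI.
Slope continuity at B: θ_0 = M_B·3.333/EI, so M_B = 503.5/3.333 = 151 kip·ft (hogging).
Span BC, ΣM about C: R_B^{BC}·6 = 518.4 + 151, so R_B^{BC} = 111.6 kip and R_C = 172.8 − 111.6 = 61.23 kip.

R_C = 61.23 kip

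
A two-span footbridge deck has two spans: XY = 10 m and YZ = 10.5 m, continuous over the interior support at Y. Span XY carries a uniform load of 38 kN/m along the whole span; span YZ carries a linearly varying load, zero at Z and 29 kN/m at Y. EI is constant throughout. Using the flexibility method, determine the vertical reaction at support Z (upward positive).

Take M_Y as the redundant. Released structure: two simple spans XY and YZ with a hinge at Y.
Rotations at Y on the released spans (each span's end-slope, ×1/EI):
  span XY: UDL 38: wL³/(24EI) = 1583/EI
  span YZ: triangular load, peak 29: w₀L³/(45EI) = 746/EI
  relative rotation θ_0 = (1583 + 746)/EI = 2329/EI
A unit hogging moment at Y produces rotation L₁/(3EI) + L₂/(3EI) = 6.833/EI.
Compatibility: M_Y·(L₁+L₂)/(3EI) = θ_0, giving M_Y = 340.9 kN·m (hogging).
Span YZ, ΣM about Z: R_Y^{YZ}·10.5 = 1066 + 340.9, so R_Y^{YZ} = 134 kN and R_Z = 152.2 − 134 = 18.29 kN.

R_Z = 18.29 kN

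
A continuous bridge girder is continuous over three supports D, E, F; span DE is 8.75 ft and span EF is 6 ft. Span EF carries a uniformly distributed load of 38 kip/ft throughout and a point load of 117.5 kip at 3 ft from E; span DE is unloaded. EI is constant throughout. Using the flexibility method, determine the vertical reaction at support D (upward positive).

Insert a hinge at E; M_E is the redundant, and each span becomes simply supported.
Discontinuity in slope at E on the released structure — sum the simple-span end rotations:
  span EF: UDL 38: wL³/(24EI) = 342/EI
  span EF: point load 117.5 at a = 3: Pab(L + b)/(6LEI) = 264.4/EI
  relative rotation θ_0 = (0 + 606.4)/EI = 606.4/EI
A unit hogging moment at E produces rotation L₁/(3EI) + L₂/(3EI) = 4.917/EI.
Slope continuity at E: θ_0 = M_E·4.917/EI, so M_E = 606.4/4.917 = 123.3 kip·ft (hogging).
Span DE, ΣM about D with M_E applied at E: R_E^{DE}·8.75 = 0 + 123.3, so R_E^{DE} = 14.09 kip and R_D = 0 − 14.09 = -14.09 kip.

R_D = -14.09 kip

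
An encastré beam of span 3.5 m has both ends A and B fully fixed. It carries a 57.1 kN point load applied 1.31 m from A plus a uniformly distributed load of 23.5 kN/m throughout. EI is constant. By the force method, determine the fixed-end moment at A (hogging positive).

M_A = 53.28 kN·m

Take the two fixed-end moments M_A, M_B as redundants; the released structure is the simple span AB.
Simple-span end rotations at A and B under the given loads:
  at A: point load 57.1 at a = 1.31: Pab(L + b)/(6LEI) = 44.39/EI
  at B: point load 57.1 at a = 1.31: Pab(L + a)/(6LEI) = 37.52/EI
  at A: UDL 23.5: wL³/(24EI) = 41.98/EI
  at B: UDL 23.5: wL³/(24EI) = 41.98/EI
  θ_A0 = 86.37/EI,  θ_B0 = 79.5/EI
Flexibility coefficients: a unit moment at one end gives L/(3EI) there and L/(6EI) at the far end, so f₁₁ = f₂₂ = 1.167/EI and f₁₂ = f₂₁ = 0.5833/EI.
Compatibility — zero rotation at each built-in end:
  1.167 M_A + 0.5833 M_B = 86.37
  0.5833 M_A + 1.167 M_B = 79.5
Solving the pair gives M_A = 53.28 kN·m and M_B = 41.51 kN·m (hogging).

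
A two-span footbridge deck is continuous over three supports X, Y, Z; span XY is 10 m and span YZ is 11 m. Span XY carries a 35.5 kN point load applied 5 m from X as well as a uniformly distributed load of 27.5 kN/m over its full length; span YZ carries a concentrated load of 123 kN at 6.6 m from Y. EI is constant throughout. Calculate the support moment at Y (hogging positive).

M_Y = 314.5 kN·m

Release continuity at Y by inserting a hinge; the redundant is the internal moment M_Y. The primary structure is two simply-supported spans XY and YZ.
End slopes at the hinge Y, treating each span as simply supported:
  span XY: point load 35.5 at a = 5: Pab(L + a)/(6LEI) = 221.9/EI
  span XY: UDL 27.5: wL³/(24EI) = 1146/EI
  span YZ: point load 123 at a = 6.6: Pab(L + b)/(6LEI) = 833.4/EI
  relative rotation θ_0 = (1368 + 833.4)/EI = 2201/EI
A unit hogging moment at Y produces rotation L₁/(3EI) + L₂/(3EI) = 7/EI.
Compatibility: M_Y·(L₁+L₂)/(3EI) = θ_0, giving M_Y = 314.5 kN·m (hogging).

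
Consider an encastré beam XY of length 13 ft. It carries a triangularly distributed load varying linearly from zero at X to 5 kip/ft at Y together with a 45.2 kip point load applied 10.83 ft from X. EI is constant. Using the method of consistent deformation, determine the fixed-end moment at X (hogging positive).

Release both end moments; the primary structure is a simply-supported span XY with redundants M_X and M_Y.
Simple-span end rotations at X and Y under the given loads:
  at X: triangular load, peak 5: 7w₀L³/(360EI) = 213.6/EI
  at Y: triangular load, peak 5: w₀L³/(45EI) = 244.1/EI
  at X: point load 45.2 at a = 10.83: Pab(L + b)/(6LEI) = 206.6/EI
  at Y: point load 45.2 at a = 10.83: Pab(L + a)/(6LEI) = 324.5/EI
  θ_X0 = 420.2/EI,  θ_Y0 = 568.6/EI
Flexibility coefficients: a unit moment at one end gives L/(3EI) there and L/(6EI) at the far end, so f₁₁ = f₂₂ = 4.333/EI and f₁₂ = f₂₁ = 2.167/EI.
Compatibility — zero rotation at each built-in end:
  4.333 M_X + 2.167 M_Y = 420.2
  2.167 M_X + 4.333 M_Y = 568.6
Solving the pair gives M_X = 41.81 kip·ft and M_Y = 110.3 kip·ft (hogging).

M_X = 41.81 kip·ft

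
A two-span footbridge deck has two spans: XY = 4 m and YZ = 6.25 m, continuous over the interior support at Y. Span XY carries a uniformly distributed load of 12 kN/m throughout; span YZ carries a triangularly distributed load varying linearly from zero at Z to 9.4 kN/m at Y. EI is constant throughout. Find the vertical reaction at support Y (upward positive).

R_Y = 53.54 kN

Insert a hinge at Y; M_Y is the redundant, and each span becomes simply supported.
Discontinuity in slope at Y on the released structure — sum the simple-span end rotations:
  span XY: UDL 12: wL³/(24EI) = 32/EI
  span YZ: triangular load, peak 9.4: w₀L³/(45EI) = 51/EI
  relative rotation θ_0 = (32 + 51)/EI = 83/EI
A unit hogging moment at Y produces rotation L₁/(3EI) + L₂/(3EI) = 3.417/EI.
Compatibility: M_Y·(L₁+L₂)/(3EI) = θ_0, giving M_Y = 24.29 kN·m (hogging).
Span XY, ΣM about X with M_Y applied at Y: R_Y^{XY}·4 = 96 + 24.29, so R_Y^{XY} = 30.07 kN and R_X = 48 − 30.07 = 17.93 kN.
Span YZ, ΣM about Z: R_Y^{YZ}·6.25 = 122.4 + 24.29, so R_Y^{YZ} = 23.47 kN and R_Z = 29.38 − 23.47 = 5.905 kN.
R_Y = 30.07 + 23.47 = 53.54 kN.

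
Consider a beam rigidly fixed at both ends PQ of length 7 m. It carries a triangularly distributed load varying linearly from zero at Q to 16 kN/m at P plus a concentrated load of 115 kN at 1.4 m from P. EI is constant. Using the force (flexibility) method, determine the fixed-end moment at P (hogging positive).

M_P = 142.2 kN·m

Release both end moments; the primary structure is a simply-supported span PQ with redundants M_P and M_Q.
Simple-span end rotations at P and Q under the given loads:
  at P: triangular load, peak 16: w₀L³/(45EI) = 122/EI
  at Q: triangular load, peak 16: 7w₀L³/(360EI) = 106.7/EI
  at P: point load 115 at a = 1.4: Pab(L + b)/(6LEI) = 270.5/EI
  at Q: point load 115 at a = 1.4: Pab(L + a)/(6LEI) = 180.3/EI
  θ_P0 = 392.4/EI,  θ_Q0 = 287/EI
Flexibility coefficients: a unit moment at one end gives L/(3EI) there and L/(6EI) at the far end, so f₁₁ = f₂₂ = 2.333/EI and f₁₂ = f₂₁ = 1.167/EI.
Compatibility — zero rotation at each built-in end:
  2.333 M_P + 1.167 M_Q = 392.4
  1.167 M_P + 2.333 M_Q = 287
Solving the pair gives M_P = 142.2 kN·m and M_Q = 51.89 kN·m (hogging).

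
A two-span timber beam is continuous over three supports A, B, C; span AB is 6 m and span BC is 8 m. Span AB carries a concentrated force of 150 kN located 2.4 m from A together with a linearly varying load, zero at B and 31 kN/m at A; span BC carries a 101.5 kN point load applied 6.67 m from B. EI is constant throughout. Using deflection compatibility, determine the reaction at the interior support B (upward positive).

R_B = 145.9 kN

Insert a hinge at B; M_B is the redundant, and each span becomes simply supported.
Discontinuity in slope at B on the released structure — sum the simple-span end rotations:
  span AB: point load 150 at a = 2.4: Pab(L + a)/(6LEI) = 302.4/EI
  span AB: triangular load, peak 31: 7w₀L³/(360EI) = 130.2/EI
  span BC: point load 101.5 at a = 6.67: Pab(L + b)/(6LEI) = 175/EI
  relative rotation θ_0 = (432.6 + 175)/EI = 607.6/EI
A unit hogging moment at B produces rotation L₁/(3EI) + L₂/(3EI) = 4.667/EI.
Slope continuity at B: θ_0 = M_B·4.667/EI, so M_B = 607.6/4.667 = 130.2 kN·m (hogging).
Span AB, ΣM about A with M_B applied at B: R_B^{AB}·6 = 546 + 130.2, so R_B^{AB} = 112.7 kN and R_A = 243 − 112.7 = 130.3 kN.
Span BC, ΣM about C: R_B^{BC}·8 = 135 + 130.2, so R_B^{BC} = 33.15 kN and R_C = 101.5 − 33.15 = 68.35 kN.
R_B = 112.7 + 33.15 = 145.9 kN.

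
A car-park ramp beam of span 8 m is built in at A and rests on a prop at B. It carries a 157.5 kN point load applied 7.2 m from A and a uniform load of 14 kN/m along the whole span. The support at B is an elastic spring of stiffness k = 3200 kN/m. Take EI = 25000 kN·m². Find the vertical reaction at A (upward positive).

Release the roller at B. Primary structure: cantilever fixed at A.
Downward deflection at the released point B due to the loads:
  point load 157.5 at a = 7.2: Pa²(3L − a)/(6EI) = 22861/EI
  UDL 14: wL⁴/(8EI) = 7168/EI
  δ_0 = 30029/EI
Flexibility coefficient — unit upward force at B: δ_{BB} = L³/(3EI) = 170.7/EI.
With EI = 25000 kN·m²: δ_0 = 1.2012 m and δ_{BB} = 0.006827 m/kN.
Compatibility — the spring shortens by R_B/k under the reaction it provides: δ_0 − R_B·δ_{BB} = R_B/k. With 1/k = 0.000313 m/kN, R_B = δ_0 / (δ_{BB} + 1/k) = 1.2012 / (0.006827 + 0.000313) = 168.3 kN.
Vertical equilibrium: R_A = ΣP − R_B = 269.5 − 168.3 = 101.2 kN.

R_A = 101.2 kN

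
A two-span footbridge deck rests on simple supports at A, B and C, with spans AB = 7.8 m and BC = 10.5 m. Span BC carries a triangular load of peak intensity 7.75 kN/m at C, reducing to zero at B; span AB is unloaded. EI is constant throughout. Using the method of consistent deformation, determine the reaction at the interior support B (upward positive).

Release continuity at B by inserting a hinge; the redundant is the internal moment M_B. The primary structure is two simply-supported spans AB and BC.
Rotations at B on the released spans (each span's end-slope, ×1/EI):
  span BC: triangular load, peak 7.75: 7w₀L³/(360EI) = 174.4/EI
  relative rotation θ_0 = (0 + 174.4)/EI = 174.4/EI
A unit hogging moment at B produces rotation L₁/(3EI) + L₂/(3EI) = 6.1/EI.
Slope continuity at B: θ_0 = M_B·6.1/EI, so M_B = 174.4/6.1 = 28.6 kN·m (hogging).
Span AB, ΣM about A with M_B applied at B: R_B^{AB}·7.8 = 0 + 28.6, so R_B^{AB} = 3.666 kN and R_A = 0 − 3.666 = -3.666 kN.
Span BC, ΣM about C: R_B^{BC}·10.5 = 142.4 + 28.6, so R_B^{BC} = 16.29 kN and R_C = 40.69 − 16.29 = 24.4 kN.
R_B = 3.666 + 16.29 = 19.95 kN.

R_B = 19.95 kN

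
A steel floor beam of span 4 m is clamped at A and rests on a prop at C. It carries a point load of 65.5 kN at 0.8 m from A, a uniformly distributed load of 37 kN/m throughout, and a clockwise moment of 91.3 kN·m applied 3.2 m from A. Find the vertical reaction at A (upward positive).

Choose R_C as the redundant. The primary structure is the cantilever fixed at A.
Deflection at C on the released cantilever, summing each load's contribution:
  point load 65.5 at a = 0.8: Pa²(3L − a)/(6EI) = 78.25/EI
  UDL 37: wL⁴/(8EI) = 1184/EI
  clockwise couple 91.3 at a = 3.2: M₀a(2L − a)/(2EI) = 701.2/EI
  δ_0 = 1963/EI
Tip deflection under a unit load at C: L³/(3EI) = 21.33/EI.
The prop prevents deflection at C: R_C = δ_0/δ_{CC} = 1963/21.33 = 92.04 kN.
Vertical equilibrium: R_A = ΣP − R_C = 213.5 − 92.04 = 121.5 kN.

R_A = 121.5 kN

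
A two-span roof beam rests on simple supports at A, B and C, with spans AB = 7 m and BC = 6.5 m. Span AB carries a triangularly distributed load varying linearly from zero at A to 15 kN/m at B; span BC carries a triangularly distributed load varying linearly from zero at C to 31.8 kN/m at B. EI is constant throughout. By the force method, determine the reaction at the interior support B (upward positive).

Take M_B as the redundant. Released structure: two simple spans AB and BC with a hinge at B.
Discontinuity in slope at B on the released structure — sum the simple-span end rotations:
  span AB: triangular load, peak 15: w₀L³/(45EI) = 114.3/EI
  span BC: triangular load, peak 31.8: w₀L³/(45EI) = 194.1/EI
  relative rotation θ_0 = (114.3 + 194.1)/EI = 308.4/EI
A unit hogging moment at B produces rotation L₁/(3EI) + L₂/(3EI) = 4.5/EI.
Slope continuity at B: θ_0 = M_B·4.5/EI, so M_B = 308.4/4.5 = 68.53 kN·m (hogging).
Span AB, ΣM about A with M_B applied at B: R_B^{AB}·7 = 245 + 68.53, so R_B^{AB} = 44.79 kN and R_A = 52.5 − 44.79 = 7.709 kN.
Span BC, ΣM about C: R_B^{BC}·6.5 = 447.9 + 68.53, so R_B^{BC} = 79.44 kN and R_C = 103.3 − 79.44 = 23.91 kN.
R_B = 44.79 + 79.44 = 124.2 kN.

R_B = 124.2 kN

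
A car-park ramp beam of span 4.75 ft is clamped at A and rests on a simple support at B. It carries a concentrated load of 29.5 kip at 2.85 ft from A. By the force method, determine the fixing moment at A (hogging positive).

Release the roller at B. Primary structure: cantilever fixed at A.
Free-end deflection of the primary structure under the applied loading (downward +):
  point load 29.5 at a = 2.85: Pa²(3L − a)/(6EI) = 455.3/EI
Tip deflection under a unit load at B: L³/(3EI) = 35.72/EI.
Compatibility at B: δ_0 − R_B·δ_{BB} = 0, so R_B = 455.3/35.72 = 12.74 kip.
Moment equilibrium about A: M_A = Σ(load moments about A) − R_B·L = 84.08 − 12.74×4.75 = 23.54 kip·ft.

M_A = 23.54 kip·ft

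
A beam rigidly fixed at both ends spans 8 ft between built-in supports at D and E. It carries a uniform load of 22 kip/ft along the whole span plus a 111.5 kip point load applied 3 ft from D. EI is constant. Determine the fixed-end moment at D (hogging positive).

Take the two fixed-end moments M_D, M_E as redundants; the released structure is the simple span DE.
End rotations of the released simple span under the applied load (×1/EI):
  at D: UDL 22: wL³/(24EI) = 469.3/EI
  at E: UDL 22: wL³/(24EI) = 469.3/EI
  at D: point load 111.5 at a = 3: Pab(L + b)/(6LEI) = 453/EI
  at E: point load 111.5 at a = 3: Pab(L + a)/(6LEI) = 383.3/EI
  θ_D0 = 922.3/EI,  θ_E0 = 852.6/EI
Flexibility coefficients: a unit moment at one end gives L/(3EI) there and L/(6EI) at the far end, so f₁₁ = f₂₂ = 2.667/EI and f₁₂ = f₂₁ = 1.333/EI.
Compatibility — zero rotation at each built-in end:
  2.667 M_D + 1.333 M_E = 922.3
  1.333 M_D + 2.667 M_E = 852.6
Solving the pair gives M_D = 248 kip·ft and M_E = 195.7 kip·ft (hogging).

M_D = 248 kip·ft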